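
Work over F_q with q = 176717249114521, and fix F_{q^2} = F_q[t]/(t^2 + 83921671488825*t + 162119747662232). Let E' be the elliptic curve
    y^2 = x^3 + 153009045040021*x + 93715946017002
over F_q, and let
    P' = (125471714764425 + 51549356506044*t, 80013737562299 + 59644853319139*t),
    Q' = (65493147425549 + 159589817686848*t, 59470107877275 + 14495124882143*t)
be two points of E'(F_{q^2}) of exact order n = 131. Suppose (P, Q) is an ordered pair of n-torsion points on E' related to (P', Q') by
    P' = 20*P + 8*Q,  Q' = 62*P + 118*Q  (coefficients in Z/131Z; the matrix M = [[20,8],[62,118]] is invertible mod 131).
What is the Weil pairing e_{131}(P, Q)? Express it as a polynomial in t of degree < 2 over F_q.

87427385214299 + 158358452831420*t

Under M = [[20,8],[62,118]] in GL_2(Z/131), e_{131}(P',Q') = e_{131}(P,Q)^(20*118-8*62 mod 131).
Inverting 30 mod 131: 83. Thus e_{131}(P,Q) = e(P',Q')^{83}.
Build f_{131,P'} and f_{131,Q'} via the 8-bit ladder of 131=10000011_2; evaluate at shifted divisors; quotient in F_{176717249114521^2}.
Result: e(P',Q') = 17236599736469 + 51496597426698*t.
(17236599736469 + 51496597426698*t)^{83} mod (176717249114521,f) = 87427385214299 + 158358452831420*t.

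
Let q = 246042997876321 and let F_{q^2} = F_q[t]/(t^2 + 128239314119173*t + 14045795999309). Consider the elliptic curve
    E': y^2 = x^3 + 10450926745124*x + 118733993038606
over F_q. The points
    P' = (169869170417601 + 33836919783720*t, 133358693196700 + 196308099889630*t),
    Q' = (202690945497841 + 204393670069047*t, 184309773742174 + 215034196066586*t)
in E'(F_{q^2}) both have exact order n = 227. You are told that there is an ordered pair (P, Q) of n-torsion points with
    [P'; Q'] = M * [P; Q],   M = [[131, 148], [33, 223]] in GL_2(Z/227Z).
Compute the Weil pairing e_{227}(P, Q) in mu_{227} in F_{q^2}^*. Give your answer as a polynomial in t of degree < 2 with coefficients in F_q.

94825161857740 + 16646550106657*t

The 227-Weil pairing on E[227] over F_{246042997876321} is alternating-bilinear: e_{227}(P',Q') = e_{227}(P,Q)^det(M).
So e_{227}(P,Q) = e_{227}(P',Q')^{210}, since 40*210 = 1 mod 227.
Build f_{227,P'} and f_{227,Q'} via the 8-bit ladder of 227=11100011_2; evaluate at shifted divisors; quotient in F_{246042997876321^2}.
f_P(D_Q)/f_Q(D_P) = 73792180498955 + 56425836566732*t.
e_{227}(P,Q) = (73792180498955 + 56425836566732*t)^{210} = 94825161857740 + 16646550106657*t.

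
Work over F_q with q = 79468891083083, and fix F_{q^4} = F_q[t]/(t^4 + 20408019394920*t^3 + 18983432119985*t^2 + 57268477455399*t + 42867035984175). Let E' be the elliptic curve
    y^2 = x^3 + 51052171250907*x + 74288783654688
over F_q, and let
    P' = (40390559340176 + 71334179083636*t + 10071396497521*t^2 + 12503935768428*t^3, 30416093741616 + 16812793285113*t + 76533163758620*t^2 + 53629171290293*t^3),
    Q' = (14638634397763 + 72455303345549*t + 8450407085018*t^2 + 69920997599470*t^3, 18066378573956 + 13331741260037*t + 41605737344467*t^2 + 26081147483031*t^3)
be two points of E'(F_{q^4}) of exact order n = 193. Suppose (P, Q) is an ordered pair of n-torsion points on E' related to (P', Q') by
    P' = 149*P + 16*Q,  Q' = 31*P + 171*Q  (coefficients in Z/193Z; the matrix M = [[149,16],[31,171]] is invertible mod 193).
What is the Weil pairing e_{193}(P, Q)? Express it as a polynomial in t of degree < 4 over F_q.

62256704950328 + 25860786986826*t + 11447589526991*t^2 + 17893228192626*t^3

e_{193} is bilinear + alternating on E[193], so e_{193}(149*P + 16*Q, 31*P + 171*Q) = e_{193}(P,Q)^(149*171-16*31).
det(M) mod 193 = 86; its inverse in (Z/193)^* is 101 (check: 86*101 mod 193 = 1).
8-bit Miller (11000001) on E'/F_{79468891083083} with a'=51052171250907, b'=74288783654688: accumulate tangent/chord ratios at Q'+S and P'+S'.
f_P(D_Q)/f_Q(D_P) = 9203140697901 + 37841013920585*t + 65275567778697*t^2 + 76499805852800*t^3.
Hence e(P,Q) = 62256704950328 + 25860786986826*t + 11447589526991*t^2 + 17893228192626*t^3 in F_{79468891083083^4}^*.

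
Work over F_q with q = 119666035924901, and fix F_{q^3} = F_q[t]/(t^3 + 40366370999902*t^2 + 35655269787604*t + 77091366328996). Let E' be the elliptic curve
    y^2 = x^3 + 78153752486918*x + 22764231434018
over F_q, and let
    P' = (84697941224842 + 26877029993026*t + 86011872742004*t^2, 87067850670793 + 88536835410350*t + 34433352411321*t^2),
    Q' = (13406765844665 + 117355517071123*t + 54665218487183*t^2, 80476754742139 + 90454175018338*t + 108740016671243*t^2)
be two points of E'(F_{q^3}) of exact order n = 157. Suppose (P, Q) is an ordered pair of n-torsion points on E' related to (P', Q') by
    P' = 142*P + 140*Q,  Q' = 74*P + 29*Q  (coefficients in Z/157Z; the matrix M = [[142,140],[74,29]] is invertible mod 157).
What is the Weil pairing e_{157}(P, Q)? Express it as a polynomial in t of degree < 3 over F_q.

Alternating bilinearity on E[157] (values in mu_{157} in F_{119666035924901^3}) gives e(P',Q') = e(P,Q)^det(M).
Hence e(P,Q) = e(P',Q')^{62} where 62 = 38^{-1} mod 157.
Build f_{157,P'} and f_{157,Q'} via the 8-bit ladder of 157=10011101_2; evaluate at shifted divisors; quotient in F_{119666035924901^3}.
So e_{157}(P',Q') = 76043473365213 + 73731826591734*t + 86078469006740*t^2.
Hence e(P,Q) = 56419750822517 + 70771651332667*t + 58068053141311*t^2 in F_{119666035924901^3}^*.

56419750822517 + 70771651332667*t + 58068053141311*t^2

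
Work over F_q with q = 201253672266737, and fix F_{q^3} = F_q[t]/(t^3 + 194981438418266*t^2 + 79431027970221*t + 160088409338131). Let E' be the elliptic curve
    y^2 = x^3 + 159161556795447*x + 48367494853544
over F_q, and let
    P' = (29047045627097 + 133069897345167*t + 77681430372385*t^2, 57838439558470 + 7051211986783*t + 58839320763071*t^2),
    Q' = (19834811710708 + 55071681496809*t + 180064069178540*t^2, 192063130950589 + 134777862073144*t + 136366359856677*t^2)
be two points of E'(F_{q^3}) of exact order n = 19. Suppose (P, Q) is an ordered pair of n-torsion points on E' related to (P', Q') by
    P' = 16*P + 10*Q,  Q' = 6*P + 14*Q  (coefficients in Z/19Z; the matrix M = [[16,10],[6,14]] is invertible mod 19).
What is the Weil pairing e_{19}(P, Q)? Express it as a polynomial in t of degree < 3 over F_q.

Under M = [[16,10],[6,14]] in GL_2(Z/19), e_{19}(P',Q') = e_{19}(P,Q)^(16*14-10*6 mod 19).
16*14 - 10*6 = 164; reduced mod 19: det = 12, inverse 8.
Miller loop for e_{19} over F_{201253672266737^3}: bits of 19 = 10011; 4 double steps + 2 add steps, l/v at each.
So e_{19}(P',Q') = 92087966169597 + 119218101130909*t + 78815392423838*t^2.
Raise to 8: e(P,Q) = 106409557407488 + 172963677636779*t + 194365078369170*t^2 in mu_{19}.

106409557407488 + 172963677636779*t + 194365078369170*t^2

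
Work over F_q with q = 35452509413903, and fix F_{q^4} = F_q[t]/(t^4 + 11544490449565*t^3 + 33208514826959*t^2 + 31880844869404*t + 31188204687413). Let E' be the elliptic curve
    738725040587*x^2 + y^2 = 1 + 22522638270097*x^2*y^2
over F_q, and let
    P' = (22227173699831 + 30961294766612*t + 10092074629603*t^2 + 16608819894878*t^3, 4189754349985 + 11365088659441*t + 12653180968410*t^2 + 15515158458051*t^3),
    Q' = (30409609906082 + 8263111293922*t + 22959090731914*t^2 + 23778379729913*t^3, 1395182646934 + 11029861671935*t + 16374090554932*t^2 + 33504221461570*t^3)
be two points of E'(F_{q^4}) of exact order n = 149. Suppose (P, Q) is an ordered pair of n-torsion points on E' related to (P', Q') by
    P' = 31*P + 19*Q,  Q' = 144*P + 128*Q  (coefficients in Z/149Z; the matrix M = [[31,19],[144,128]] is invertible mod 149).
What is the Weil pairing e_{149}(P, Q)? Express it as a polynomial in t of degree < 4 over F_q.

30096739301618 + 27891693943402*t + 32593406136223*t^2 + 29961638456251*t^3

The 149-Weil pairing on E[149] over F_{35452509413903} is alternating-bilinear: e_{149}(P',Q') = e_{149}(P,Q)^det(M).
So e_{149}(P,Q) = e_{149}(P',Q')^{41}, since 40*41 = 1 mod 149.
Edwards->Montgomery: u=(1+y)/(1-y), v=u/x -> 5657621113049v^2=u^3+32637279802918u^2+u; then x_W=12280276399574u+3876893885114: y^2=x^3+263080784504*x+26498456579628.
Run Miller on y^2=x^3+263080784504*x+26498456579628 over F_{35452509413903}: ladder 10010101 (8 bits); e = f_P(D_Q)/f_Q(D_P).
So e_{149}(P',Q') = 16411807959072 + 7000773446148*t + 5569157023324*t^2 + 34673881882404*t^3.
e_{149}(P,Q) = (16411807959072 + 7000773446148*t + 5569157023324*t^2 + 34673881882404*t^3)^{41} = 30096739301618 + 27891693943402*t + 32593406136223*t^2 + 29961638456251*t^3.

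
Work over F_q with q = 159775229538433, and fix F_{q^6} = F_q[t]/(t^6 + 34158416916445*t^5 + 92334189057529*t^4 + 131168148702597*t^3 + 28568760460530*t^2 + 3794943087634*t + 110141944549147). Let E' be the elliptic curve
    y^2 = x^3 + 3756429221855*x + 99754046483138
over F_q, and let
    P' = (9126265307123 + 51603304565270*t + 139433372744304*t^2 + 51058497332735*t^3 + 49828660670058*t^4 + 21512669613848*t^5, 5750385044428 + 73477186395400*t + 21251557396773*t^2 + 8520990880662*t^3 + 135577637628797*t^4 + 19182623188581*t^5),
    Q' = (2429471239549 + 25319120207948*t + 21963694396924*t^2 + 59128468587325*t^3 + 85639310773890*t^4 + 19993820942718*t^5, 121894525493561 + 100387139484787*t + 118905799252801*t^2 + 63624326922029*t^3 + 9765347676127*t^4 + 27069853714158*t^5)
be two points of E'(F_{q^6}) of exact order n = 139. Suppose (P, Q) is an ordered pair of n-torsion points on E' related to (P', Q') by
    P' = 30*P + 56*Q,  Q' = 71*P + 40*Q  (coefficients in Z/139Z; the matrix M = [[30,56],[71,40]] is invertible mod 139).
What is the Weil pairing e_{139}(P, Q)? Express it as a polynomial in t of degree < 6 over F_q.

154002401392973 + 139070654386533*t + 97019773694072*t^2 + 132626183436452*t^3 + 70697926256998*t^4 + 21443212441585*t^5

e_{139}(aP+bQ,cP+dQ) = e_{139}(P,Q)^(ad-bc); with (a,b,c,d)=(30,56,71,40) this gives the det-139 law.
det(M) mod 139 = 4; its inverse in (Z/139)^* is 35 (check: 4*35 mod 139 = 1).
Miller loop for e_{139} over F_{159775229538433^6}: bits of 139 = 10001011; 7 double steps + 3 add steps, l/v at each.
Result: e(P',Q') = 59105421996564 + 48880139466108*t + 3973648838645*t^2 + 116925872901265*t^3 + 141676326411245*t^4 + 25308732065229*t^5.
(59105421996564 + 48880139466108*t + 3973648838645*t^2 + 116925872901265*t^3 + 141676326411245*t^4 + 25308732065229*t^5)^{35} mod (159775229538433,f) = 154002401392973 + 139070654386533*t + 97019773694072*t^2 + 132626183436452*t^3 + 70697926256998*t^4 + 21443212441585*t^5.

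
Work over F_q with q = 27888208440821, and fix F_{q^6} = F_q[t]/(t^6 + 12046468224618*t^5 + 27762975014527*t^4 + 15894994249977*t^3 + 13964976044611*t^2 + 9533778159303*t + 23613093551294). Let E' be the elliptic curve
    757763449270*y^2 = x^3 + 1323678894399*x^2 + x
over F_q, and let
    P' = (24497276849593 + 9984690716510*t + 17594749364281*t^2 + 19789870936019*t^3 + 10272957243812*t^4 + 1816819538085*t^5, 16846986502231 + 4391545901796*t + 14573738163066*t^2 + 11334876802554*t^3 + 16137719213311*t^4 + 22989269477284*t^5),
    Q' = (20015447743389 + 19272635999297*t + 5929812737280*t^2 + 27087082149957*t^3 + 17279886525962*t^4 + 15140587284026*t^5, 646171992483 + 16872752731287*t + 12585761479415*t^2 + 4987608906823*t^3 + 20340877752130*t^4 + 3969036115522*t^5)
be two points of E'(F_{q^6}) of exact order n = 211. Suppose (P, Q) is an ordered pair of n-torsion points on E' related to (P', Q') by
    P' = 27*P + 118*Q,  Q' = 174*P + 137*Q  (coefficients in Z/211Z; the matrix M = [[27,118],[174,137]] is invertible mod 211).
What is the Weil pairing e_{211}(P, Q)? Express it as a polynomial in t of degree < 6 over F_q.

18816888256179 + 5201516844185*t + 12213325977895*t^2 + 9952774908192*t^3 + 8556223192020*t^4 + 16657046576973*t^5

e_{211}(aP+bQ,cP+dQ) = e_{211}(P,Q)^(ad-bc); with (a,b,c,d)=(27,118,174,137) this gives the det-211 law.
det(M) mod 211 = 47; its inverse in (Z/211)^* is 9 (check: 47*9 mod 211 = 1).
Montgomery->Weierstrass: x_W = 10073376888983*x+1019928699276, y_W=10073376888983*y on F_{27888208440821}; lands on y^2=x^3+22726300689117*x+20646513409143.
n = 211 = (11010011)_2 (8 bits, wt 5); accumulate f_{211,P'}(Q'+S)/f_{211,P'}(S) along the 7-step ladder.
Result: e(P',Q') = 19680874508348 + 9922845450865*t + 13753686803389*t^2 + 26494072141242*t^3 + 1833637569685*t^4 + 9347234197695*t^5.
Finally e_{211}(P,Q) = 18816888256179 + 5201516844185*t + 12213325977895*t^2 + 9952774908192*t^3 + 8556223192020*t^4 + 16657046576973*t^5.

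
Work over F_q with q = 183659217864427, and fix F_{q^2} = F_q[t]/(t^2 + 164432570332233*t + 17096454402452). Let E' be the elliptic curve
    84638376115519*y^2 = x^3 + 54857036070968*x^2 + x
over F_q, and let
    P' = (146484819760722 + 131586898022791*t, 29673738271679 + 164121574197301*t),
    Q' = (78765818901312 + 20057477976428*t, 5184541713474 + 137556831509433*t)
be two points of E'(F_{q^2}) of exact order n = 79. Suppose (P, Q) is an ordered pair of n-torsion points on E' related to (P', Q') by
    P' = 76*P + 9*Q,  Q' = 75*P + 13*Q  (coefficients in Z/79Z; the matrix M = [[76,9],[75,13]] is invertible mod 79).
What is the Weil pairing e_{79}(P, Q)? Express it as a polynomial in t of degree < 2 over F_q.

159728862197485 + 135984609081375*t

Alternating bilinearity on E[79] (values in mu_{79} in F_{183659217864427^2}) gives e(P',Q') = e(P,Q)^det(M).
So e_{79}(P,Q) = e_{79}(P',Q')^{26}, since 76*26 = 1 mod 79.
Set x_W=26965853991958*u+55828338401024, y_W=26965853991958*v; then E': y_W^2=x_W^3+135509006849652*x_W+129505703385125.
7-bit Miller (1001111) on E'/F_{183659217864427} with a'=135509006849652, b'=129505703385125: accumulate tangent/chord ratios at Q'+S and P'+S'.
Miller gives e_{79}(P',Q') = 180228676276223 + 124721896086226*t in F_{183659217864427^2}.
Finally e_{79}(P,Q) = 159728862197485 + 135984609081375*t.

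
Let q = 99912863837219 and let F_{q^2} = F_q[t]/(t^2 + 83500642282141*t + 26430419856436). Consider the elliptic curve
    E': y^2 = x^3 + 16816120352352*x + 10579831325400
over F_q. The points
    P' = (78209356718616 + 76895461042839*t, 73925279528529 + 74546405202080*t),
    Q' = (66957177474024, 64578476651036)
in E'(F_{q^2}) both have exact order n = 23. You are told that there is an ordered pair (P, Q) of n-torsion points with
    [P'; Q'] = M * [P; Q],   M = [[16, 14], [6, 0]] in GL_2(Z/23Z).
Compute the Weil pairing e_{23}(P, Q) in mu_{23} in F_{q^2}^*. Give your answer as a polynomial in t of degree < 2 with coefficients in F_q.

11854102383866 + 95557826710946*t

The 23-Weil pairing on E[23] over F_{99912863837219} is alternating-bilinear: e_{23}(P',Q') = e_{23}(P,Q)^det(M).
Inverting 8 mod 23: 3. Thus e_{23}(P,Q) = e(P',Q')^{3}.
Miller loop for e_{23} over F_{99912863837219^2}: bits of 23 = 10111; 4 double steps + 3 add steps, l/v at each.
So e_{23}(P',Q') = 37101143824242 + 98072278353066*t.
Thus e_{23}(P,Q) = 11854102383866 + 95557826710946*t.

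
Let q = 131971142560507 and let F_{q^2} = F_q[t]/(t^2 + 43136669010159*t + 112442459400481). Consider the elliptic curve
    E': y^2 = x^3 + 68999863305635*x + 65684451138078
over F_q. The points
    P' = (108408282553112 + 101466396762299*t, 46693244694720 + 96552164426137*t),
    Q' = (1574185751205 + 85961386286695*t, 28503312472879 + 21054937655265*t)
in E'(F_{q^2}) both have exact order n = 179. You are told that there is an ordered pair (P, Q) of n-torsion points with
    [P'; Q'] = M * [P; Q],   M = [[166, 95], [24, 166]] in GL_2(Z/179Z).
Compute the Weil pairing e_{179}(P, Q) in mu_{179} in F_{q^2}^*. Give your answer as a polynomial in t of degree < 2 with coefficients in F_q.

61250994319381 + 117665472060504*t

Since e_{179}(P,P)=e_{179}(Q,Q)=1 and e_{179}(Q,P)=e_{179}(P,Q)^{-1}, expanding e_{179}(166*P + 95*Q,24*P + 166*Q) leaves e(P,Q)^det(M).
Hence e(P,Q) = e(P',Q')^{150} where 150 = 37^{-1} mod 179.
Miller loop for e_{179} over F_{131971142560507^2}: bits of 179 = 10110011; 7 double steps + 4 add steps, l/v at each.
So e_{179}(P',Q') = 69548158906138 + 69837808916484*t.
Hence e(P,Q) = 61250994319381 + 117665472060504*t in F_{131971142560507^2}^*.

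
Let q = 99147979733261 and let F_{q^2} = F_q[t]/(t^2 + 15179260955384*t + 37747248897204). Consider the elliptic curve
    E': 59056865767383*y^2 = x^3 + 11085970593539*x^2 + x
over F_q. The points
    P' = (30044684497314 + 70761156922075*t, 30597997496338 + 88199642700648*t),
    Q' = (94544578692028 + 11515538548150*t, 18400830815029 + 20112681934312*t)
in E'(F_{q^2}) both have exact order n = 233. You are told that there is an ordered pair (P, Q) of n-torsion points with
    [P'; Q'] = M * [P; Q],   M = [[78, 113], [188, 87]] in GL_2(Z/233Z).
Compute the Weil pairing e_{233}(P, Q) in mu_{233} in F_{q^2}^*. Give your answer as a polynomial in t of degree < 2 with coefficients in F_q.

11546430496214 + 77800361403762*t

e_{233} is bilinear + alternating on E[233], so e_{233}(78*P + 113*Q, 188*P + 87*Q) = e_{233}(P,Q)^(78*87-113*188).
Hence e(P,Q) = e(P',Q')^{97} where 97 = 221^{-1} mod 233.
Undo Montgomery via alpha=89370623362387, beta=26640539977092: (a',b')=(17851476839495,96950250885764) over F_{99147979733261}.
Build f_{233,P'} and f_{233,Q'} via the 8-bit ladder of 233=11101001_2; evaluate at shifted divisors; quotient in F_{99147979733261^2}.
f_P(D_Q)/f_Q(D_P) = 18135719695685 + 35836427141464*t.
Raise to 97: e(P,Q) = 11546430496214 + 77800361403762*t in mu_{233}.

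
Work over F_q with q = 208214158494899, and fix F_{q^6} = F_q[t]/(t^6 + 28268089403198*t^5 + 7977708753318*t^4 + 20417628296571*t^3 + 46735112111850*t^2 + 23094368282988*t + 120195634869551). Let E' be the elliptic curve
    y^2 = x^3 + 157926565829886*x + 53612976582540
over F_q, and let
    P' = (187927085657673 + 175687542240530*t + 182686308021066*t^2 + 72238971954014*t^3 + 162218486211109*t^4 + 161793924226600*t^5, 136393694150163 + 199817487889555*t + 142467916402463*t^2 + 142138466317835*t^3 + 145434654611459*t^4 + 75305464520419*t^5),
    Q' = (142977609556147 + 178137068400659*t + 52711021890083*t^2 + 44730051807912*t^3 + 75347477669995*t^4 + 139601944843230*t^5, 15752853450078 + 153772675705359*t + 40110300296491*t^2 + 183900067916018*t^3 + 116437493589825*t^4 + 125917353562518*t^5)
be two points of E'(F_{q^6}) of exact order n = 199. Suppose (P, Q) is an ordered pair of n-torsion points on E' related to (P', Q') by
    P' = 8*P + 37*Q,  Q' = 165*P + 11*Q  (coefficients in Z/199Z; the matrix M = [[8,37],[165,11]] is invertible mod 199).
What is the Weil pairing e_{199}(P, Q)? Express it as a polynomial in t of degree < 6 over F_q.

26900134111494 + 8811885390159*t + 17921937754766*t^2 + 60987349751604*t^3 + 196362716602921*t^4 + 43478272268494*t^5

The 199-Weil pairing on E[199] over F_{208214158494899} is alternating-bilinear: e_{199}(P',Q') = e_{199}(P,Q)^det(M).
det(M) mod 199 = 152; its inverse in (Z/199)^* is 127 (check: 152*127 mod 199 = 1).
n = 199 = (11000111)_2 (8 bits, wt 5); accumulate f_{199,P'}(Q'+S)/f_{199,P'}(S) along the 7-step ladder.
Result: e(P',Q') = 63391423143363 + 7549295866290*t + 164019099766645*t^2 + 31825134109009*t^3 + 136793893694063*t^4 + 18728099697230*t^5.
(63391423143363 + 7549295866290*t + 164019099766645*t^2 + 31825134109009*t^3 + 136793893694063*t^4 + 18728099697230*t^5)^{127} mod (208214158494899,f) = 26900134111494 + 8811885390159*t + 17921937754766*t^2 + 60987349751604*t^3 + 196362716602921*t^4 + 43478272268494*t^5.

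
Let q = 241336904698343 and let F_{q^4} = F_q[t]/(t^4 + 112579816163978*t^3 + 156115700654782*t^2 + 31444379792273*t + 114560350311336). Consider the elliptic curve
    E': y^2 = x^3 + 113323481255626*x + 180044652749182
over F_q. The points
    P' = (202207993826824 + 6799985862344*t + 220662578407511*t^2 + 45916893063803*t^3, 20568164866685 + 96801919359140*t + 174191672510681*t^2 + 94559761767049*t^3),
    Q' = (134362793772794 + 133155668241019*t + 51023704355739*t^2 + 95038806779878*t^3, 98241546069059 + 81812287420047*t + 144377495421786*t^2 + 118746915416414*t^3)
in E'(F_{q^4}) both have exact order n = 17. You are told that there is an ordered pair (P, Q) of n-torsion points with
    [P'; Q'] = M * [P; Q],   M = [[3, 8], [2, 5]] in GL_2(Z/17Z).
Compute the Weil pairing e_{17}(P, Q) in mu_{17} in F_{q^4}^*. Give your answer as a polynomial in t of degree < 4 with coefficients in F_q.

164197239827941 + 136080801771687*t + 36733046719628*t^2 + 103740513956594*t^3

The 17-Weil pairing on E[17] over F_{241336904698343} is alternating-bilinear: e_{17}(P',Q') = e_{17}(P,Q)^det(M).
So e_{17}(P,Q) = e_{17}(P',Q')^{16}, since 16*16 = 1 mod 17.
Miller loop for e_{17} over F_{241336904698343^4}: bits of 17 = 10001; 4 double steps + 1 add steps, l/v at each.
f_P(D_Q)/f_Q(D_P) = 28680203962852 + 110884417685422*t + 53685803537600*t^2 + 39546314640126*t^3.
Raise to 16: e(P,Q) = 164197239827941 + 136080801771687*t + 36733046719628*t^2 + 103740513956594*t^3 in mu_{17}.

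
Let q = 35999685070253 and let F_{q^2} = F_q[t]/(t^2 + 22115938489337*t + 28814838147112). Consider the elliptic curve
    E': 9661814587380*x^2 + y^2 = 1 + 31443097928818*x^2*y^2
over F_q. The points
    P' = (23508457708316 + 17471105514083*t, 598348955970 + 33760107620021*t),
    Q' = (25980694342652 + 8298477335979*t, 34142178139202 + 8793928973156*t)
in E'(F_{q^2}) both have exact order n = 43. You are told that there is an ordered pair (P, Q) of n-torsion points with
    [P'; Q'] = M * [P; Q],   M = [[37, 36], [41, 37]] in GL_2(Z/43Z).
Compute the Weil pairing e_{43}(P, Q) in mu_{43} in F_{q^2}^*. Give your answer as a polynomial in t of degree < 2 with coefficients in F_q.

Under M = [[37,36],[41,37]] in GL_2(Z/43), e_{43}(P',Q') = e_{43}(P,Q)^(37*37-36*41 mod 43).
det(M) mod 43 = 22; its inverse in (Z/43)^* is 2 (check: 22*2 mod 43 = 1).
Edwards->Montgomery: u=(1+y)/(1-y), v=u/x -> 13790851061300v^2=u^3+31270446908894u^2+u; then x_W=12554521699767u+30850608799535: y^2=x^3+2996728140321*x+26652785907430.
Double-and-add over 101011: 6-1 doublings, 4-1 additions; each step l_{T,T}/v_{2T} or l_{T,P'}/v at Q'+S for random S.
The quotient is 32819955477988 + 5134454572067*t.
Raise to 2: e(P,Q) = 3399828925942 + 22958387098880*t in mu_{43}.

3399828925942 + 22958387098880*t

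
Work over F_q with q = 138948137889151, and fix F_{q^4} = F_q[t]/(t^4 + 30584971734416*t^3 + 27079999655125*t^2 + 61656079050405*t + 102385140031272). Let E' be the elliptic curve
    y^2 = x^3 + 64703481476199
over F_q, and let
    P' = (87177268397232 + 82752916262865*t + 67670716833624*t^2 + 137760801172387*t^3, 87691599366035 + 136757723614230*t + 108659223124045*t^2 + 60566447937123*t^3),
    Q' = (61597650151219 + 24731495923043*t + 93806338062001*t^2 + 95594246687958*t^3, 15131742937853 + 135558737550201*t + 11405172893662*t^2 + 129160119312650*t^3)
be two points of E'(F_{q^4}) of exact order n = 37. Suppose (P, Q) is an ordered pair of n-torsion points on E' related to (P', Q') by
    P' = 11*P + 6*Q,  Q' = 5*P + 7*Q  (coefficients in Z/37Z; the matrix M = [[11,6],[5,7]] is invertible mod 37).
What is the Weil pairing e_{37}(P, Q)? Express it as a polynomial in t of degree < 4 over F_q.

e_{37} is bilinear + alternating on E[37], so e_{37}(11*P + 6*Q, 5*P + 7*Q) = e_{37}(P,Q)^(11*7-6*5).
So e_{37}(P,Q) = e_{37}(P',Q')^{26}, since 10*26 = 1 mod 37.
n = 37 = (100101)_2 (6 bits, wt 3); accumulate f_{37,P'}(Q'+S)/f_{37,P'}(S) along the 5-step ladder.
f_P(D_Q)/f_Q(D_P) = 12600355833027 + 43856905106807*t + 76821696826301*t^2 + 136355799171630*t^3.
Raise to 26: e(P,Q) = 9384798656813 + 124469775249974*t + 70927505411941*t^2 + 65717409716999*t^3 in mu_{37}.

9384798656813 + 124469775249974*t + 70927505411941*t^2 + 65717409716999*t^3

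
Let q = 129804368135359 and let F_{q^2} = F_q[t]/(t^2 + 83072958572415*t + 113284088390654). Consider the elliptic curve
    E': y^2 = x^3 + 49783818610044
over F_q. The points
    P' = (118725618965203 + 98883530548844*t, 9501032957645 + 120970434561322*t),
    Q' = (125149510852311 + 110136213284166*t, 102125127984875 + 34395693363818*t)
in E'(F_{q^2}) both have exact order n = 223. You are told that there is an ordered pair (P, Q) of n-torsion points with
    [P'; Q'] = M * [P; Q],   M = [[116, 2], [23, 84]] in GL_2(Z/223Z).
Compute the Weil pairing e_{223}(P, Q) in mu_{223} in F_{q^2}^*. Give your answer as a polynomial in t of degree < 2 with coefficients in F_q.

24166002706429 + 5874265595269*t

Under M = [[116,2],[23,84]] in GL_2(Z/223), e_{223}(P',Q') = e_{223}(P,Q)^(116*84-2*23 mod 223).
det(M) mod 223 = 109; its inverse in (Z/223)^* is 178 (check: 109*178 mod 223 = 1).
n = 223 = (11011111)_2 (8 bits, wt 7); accumulate f_{223,P'}(Q'+S)/f_{223,P'}(S) along the 7-step ladder.
So e_{223}(P',Q') = 111054309092823 + 63727157358692*t.
Thus e_{223}(P,Q) = 24166002706429 + 5874265595269*t.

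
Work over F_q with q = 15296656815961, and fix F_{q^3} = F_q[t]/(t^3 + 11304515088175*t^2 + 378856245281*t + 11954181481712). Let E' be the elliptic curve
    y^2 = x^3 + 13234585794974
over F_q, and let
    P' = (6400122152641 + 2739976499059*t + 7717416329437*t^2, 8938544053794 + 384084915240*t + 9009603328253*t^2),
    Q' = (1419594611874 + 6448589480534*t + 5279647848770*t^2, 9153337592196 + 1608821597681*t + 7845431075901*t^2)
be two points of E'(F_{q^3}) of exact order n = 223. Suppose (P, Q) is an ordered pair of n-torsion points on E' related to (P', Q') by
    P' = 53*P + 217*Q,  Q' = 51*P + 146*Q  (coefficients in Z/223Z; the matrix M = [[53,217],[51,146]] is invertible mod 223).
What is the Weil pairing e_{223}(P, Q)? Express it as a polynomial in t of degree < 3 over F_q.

e_{223}(aP+bQ,cP+dQ) = e_{223}(P,Q)^(ad-bc); with (a,b,c,d)=(53,217,51,146) this gives the det-223 law.
So e_{223}(P,Q) = e_{223}(P',Q')^{14}, since 16*14 = 1 mod 223.
Run Miller on y^2=x^3+13234585794974 over F_{15296656815961}: ladder 11011111 (8 bits); e = f_P(D_Q)/f_Q(D_P).
Result: e(P',Q') = 12627912995105 + 4516781840017*t + 5695248726730*t^2.
Thus e_{223}(P,Q) = 10892905725364 + 133955317271*t + 7217252205894*t^2.

10892905725364 + 133955317271*t + 7217252205894*t^2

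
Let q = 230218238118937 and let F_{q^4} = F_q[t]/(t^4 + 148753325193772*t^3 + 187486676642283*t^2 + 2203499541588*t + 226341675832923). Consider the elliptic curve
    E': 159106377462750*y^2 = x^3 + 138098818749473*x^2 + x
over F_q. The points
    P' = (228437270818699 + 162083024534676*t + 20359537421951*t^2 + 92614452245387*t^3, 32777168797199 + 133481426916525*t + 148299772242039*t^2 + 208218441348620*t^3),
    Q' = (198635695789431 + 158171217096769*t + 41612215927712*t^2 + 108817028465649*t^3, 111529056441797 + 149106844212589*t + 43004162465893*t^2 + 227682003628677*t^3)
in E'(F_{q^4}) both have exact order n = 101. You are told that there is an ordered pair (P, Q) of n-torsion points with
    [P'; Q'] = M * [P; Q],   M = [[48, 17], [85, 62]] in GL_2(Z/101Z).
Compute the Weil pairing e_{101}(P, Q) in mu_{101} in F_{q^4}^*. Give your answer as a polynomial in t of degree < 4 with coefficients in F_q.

Under M = [[48,17],[85,62]] in GL_2(Z/101), e_{101}(P',Q') = e_{101}(P,Q)^(48*62-17*85 mod 101).
So e_{101}(P,Q) = e_{101}(P',Q')^{19}, since 16*19 = 1 mod 101.
(x,y)|->(71126144256377x+192998592078332,71126144256377y) sends E' to y^2=x^3+8267961511684*x+20686154239857.
Run Miller on y^2=x^3+8267961511684*x+20686154239857 over F_{230218238118937}: ladder 1100101 (7 bits); e = f_P(D_Q)/f_Q(D_P).
Result: e(P',Q') = 36748116969720 + 110765696925431*t + 6168000456352*t^2 + 77013181411130*t^3.
Finally e_{101}(P,Q) = 92897547660026 + 142594426424194*t + 102321171880174*t^2 + 207787252472536*t^3.

92897547660026 + 142594426424194*t + 102321171880174*t^2 + 207787252472536*t^3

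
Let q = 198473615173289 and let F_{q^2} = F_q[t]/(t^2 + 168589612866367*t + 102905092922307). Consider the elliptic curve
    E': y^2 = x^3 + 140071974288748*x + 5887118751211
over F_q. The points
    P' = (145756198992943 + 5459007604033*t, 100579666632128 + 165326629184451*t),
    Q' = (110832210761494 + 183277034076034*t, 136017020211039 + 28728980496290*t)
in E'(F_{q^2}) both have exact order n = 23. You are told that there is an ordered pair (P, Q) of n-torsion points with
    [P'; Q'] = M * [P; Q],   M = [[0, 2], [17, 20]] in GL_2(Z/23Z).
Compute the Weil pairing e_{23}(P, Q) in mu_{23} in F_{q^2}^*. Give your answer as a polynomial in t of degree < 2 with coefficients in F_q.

122993894090537 + 152717868866135*t

Since e_{23}(P,P)=e_{23}(Q,Q)=1 and e_{23}(Q,P)=e_{23}(P,Q)^{-1}, expanding e_{23}(2*Q,17*P + 20*Q) leaves e(P,Q)^det(M).
det(M) mod 23 = 12; its inverse in (Z/23)^* is 2 (check: 12*2 mod 23 = 1).
Build f_{23,P'} and f_{23,Q'} via the 5-bit ladder of 23=10111_2; evaluate at shifted divisors; quotient in F_{198473615173289^2}.
e_{23}(P',Q') = 132936314694956 + 47254067128216*t.
Thus e_{23}(P,Q) = 122993894090537 + 152717868866135*t.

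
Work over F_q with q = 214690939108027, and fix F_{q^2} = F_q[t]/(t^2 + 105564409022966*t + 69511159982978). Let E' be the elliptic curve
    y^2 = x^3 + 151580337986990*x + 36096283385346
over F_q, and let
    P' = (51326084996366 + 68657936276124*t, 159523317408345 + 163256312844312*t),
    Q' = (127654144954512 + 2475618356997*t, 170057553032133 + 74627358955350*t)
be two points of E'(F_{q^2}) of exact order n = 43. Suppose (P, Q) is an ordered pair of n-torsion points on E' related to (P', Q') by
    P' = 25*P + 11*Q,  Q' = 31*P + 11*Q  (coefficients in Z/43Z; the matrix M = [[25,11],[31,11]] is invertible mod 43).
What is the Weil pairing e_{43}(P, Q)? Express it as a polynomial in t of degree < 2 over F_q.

202898811067853 + 166380537536606*t

e_{43} is bilinear + alternating on E[43], so e_{43}(25*P + 11*Q, 31*P + 11*Q) = e_{43}(P,Q)^(25*11-11*31).
Hence e(P,Q) = e(P',Q')^{28} where 28 = 20^{-1} mod 43.
n = 43 = (101011)_2 (6 bits, wt 4); accumulate f_{43,P'}(Q'+S)/f_{43,P'}(S) along the 5-step ladder.
f_P(D_Q)/f_Q(D_P) = 12920482828587 + 60199781230523*t.
Raise to 28: e(P,Q) = 202898811067853 + 166380537536606*t in mu_{43}.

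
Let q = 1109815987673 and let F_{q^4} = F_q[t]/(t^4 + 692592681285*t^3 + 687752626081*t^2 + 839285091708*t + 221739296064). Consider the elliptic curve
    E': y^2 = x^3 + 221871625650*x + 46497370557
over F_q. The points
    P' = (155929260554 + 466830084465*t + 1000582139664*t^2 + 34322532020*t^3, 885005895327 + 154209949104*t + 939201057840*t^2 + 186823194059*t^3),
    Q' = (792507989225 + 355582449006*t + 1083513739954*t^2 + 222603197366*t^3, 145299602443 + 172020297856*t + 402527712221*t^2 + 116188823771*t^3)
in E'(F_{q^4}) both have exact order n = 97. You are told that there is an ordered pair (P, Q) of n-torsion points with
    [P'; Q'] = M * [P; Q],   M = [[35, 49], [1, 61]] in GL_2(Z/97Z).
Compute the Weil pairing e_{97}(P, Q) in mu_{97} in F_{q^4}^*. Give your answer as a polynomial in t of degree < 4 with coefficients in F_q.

Alternating bilinearity on E[97] (values in mu_{97} in F_{1109815987673^4}) gives e(P',Q') = e(P,Q)^det(M).
Hence e(P,Q) = e(P',Q')^{2} where 2 = 49^{-1} mod 97.
n = 97 = (1100001)_2 (7 bits, wt 3); accumulate f_{97,P'}(Q'+S)/f_{97,P'}(S) along the 6-step ladder.
e_{97}(P',Q') = 432784445472 + 464971312677*t + 998456138602*t^2 + 747961060522*t^3.
(432784445472 + 464971312677*t + 998456138602*t^2 + 747961060522*t^3)^{2} mod (1109815987673,f) = 752921202464 + 968394445471*t + 952249272176*t^2 + 238853154890*t^3.

752921202464 + 968394445471*t + 952249272176*t^2 + 238853154890*t^3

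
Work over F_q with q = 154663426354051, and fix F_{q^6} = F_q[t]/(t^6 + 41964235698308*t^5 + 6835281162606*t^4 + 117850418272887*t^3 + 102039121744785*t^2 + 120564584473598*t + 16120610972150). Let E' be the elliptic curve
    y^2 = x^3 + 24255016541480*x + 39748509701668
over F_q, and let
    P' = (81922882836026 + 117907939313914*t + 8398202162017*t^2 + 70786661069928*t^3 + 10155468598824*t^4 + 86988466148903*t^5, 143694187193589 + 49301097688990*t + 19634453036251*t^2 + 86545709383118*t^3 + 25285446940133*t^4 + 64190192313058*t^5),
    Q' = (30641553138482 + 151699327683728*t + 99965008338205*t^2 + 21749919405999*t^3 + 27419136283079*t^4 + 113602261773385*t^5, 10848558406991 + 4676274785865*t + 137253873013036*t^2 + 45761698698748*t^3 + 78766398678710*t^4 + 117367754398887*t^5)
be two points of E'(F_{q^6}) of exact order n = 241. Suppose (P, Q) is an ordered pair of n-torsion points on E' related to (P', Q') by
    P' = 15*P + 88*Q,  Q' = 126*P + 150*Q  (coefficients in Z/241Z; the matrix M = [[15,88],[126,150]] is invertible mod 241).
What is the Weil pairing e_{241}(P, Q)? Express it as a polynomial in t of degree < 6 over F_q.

e_{241} is bilinear + alternating on E[241], so e_{241}(15*P + 88*Q, 126*P + 150*Q) = e_{241}(P,Q)^(15*150-88*126).
det M = 15*150 - 88*126 = -8838 = 79 (mod 241); 79^{-1} = 180 (mod 241).
Run Miller on y^2=x^3+24255016541480*x+39748509701668 over F_{154663426354051}: ladder 11110001 (8 bits); e = f_P(D_Q)/f_Q(D_P).
Miller gives e_{241}(P',Q') = 88436786194198 + 24141601532298*t + 38172812492652*t^2 + 116526060928790*t^3 + 97143267440046*t^4 + 138043611293909*t^5 in F_{154663426354051^6}.
Thus e_{241}(P,Q) = 125366371837827 + 74434320559063*t + 44015562046196*t^2 + 75792560221641*t^3 + 60236490949896*t^4 + 134752453599734*t^5.

125366371837827 + 74434320559063*t + 44015562046196*t^2 + 75792560221641*t^3 + 60236490949896*t^4 + 134752453599734*t^5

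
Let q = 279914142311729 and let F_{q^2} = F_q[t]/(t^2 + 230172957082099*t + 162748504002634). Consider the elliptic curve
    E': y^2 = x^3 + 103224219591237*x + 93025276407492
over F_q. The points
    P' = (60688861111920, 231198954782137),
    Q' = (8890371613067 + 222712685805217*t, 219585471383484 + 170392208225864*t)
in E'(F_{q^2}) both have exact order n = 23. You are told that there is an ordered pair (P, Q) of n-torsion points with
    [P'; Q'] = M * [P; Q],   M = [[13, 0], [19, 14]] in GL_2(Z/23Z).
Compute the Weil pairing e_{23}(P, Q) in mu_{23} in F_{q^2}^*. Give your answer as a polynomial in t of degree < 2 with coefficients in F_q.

e_{23}(aP+bQ,cP+dQ) = e_{23}(P,Q)^(ad-bc); with (a,b,c,d)=(13,0,19,14) this gives the det-23 law.
So e_{23}(P,Q) = e_{23}(P',Q')^{11}, since 21*11 = 1 mod 23.
Double-and-add over 10111: 5-1 doublings, 4-1 additions; each step l_{T,T}/v_{2T} or l_{T,P'}/v at Q'+S for random S.
Result: e(P',Q') = 138882540702781 + 26858626948572*t.
(138882540702781 + 26858626948572*t)^{11} mod (279914142311729,f) = 3103118829811 + 230680870420611*t.

3103118829811 + 230680870420611*t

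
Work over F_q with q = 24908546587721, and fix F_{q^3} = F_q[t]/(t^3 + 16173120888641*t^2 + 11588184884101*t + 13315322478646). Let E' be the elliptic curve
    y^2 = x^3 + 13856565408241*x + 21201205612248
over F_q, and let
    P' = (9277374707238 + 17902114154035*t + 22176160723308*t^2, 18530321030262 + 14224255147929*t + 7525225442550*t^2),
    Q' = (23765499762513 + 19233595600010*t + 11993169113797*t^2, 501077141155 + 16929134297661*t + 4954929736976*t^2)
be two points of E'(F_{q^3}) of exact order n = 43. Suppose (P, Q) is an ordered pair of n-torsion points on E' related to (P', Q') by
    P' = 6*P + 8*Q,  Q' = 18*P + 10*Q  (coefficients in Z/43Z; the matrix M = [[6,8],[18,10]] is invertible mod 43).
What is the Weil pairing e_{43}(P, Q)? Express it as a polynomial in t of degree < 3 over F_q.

Under M = [[6,8],[18,10]] in GL_2(Z/43), e_{43}(P',Q') = e_{43}(P,Q)^(6*10-8*18 mod 43).
So e_{43}(P,Q) = e_{43}(P',Q')^{22}, since 2*22 = 1 mod 43.
Double-and-add over 101011: 6-1 doublings, 4-1 additions; each step l_{T,T}/v_{2T} or l_{T,P'}/v at Q'+S for random S.
f_P(D_Q)/f_Q(D_P) = 18284545644169 + 20944705950864*t + 23814641399434*t^2.
Hence e(P,Q) = 3444807731547 + 21881360468370*t + 1626232573671*t^2 in F_{24908546587721^3}^*.

3444807731547 + 21881360468370*t + 1626232573671*t^2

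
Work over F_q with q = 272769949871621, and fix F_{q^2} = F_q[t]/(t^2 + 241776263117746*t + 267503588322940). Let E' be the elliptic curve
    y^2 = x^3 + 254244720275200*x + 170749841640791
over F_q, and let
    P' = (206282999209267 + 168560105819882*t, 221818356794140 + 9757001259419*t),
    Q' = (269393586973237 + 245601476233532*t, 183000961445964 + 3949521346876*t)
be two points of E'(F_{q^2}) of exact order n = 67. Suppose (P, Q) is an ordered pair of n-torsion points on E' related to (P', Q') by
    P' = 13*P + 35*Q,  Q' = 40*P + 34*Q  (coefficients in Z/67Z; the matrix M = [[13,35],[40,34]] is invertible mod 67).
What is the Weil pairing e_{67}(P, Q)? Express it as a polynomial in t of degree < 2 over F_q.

e_{67}(aP+bQ,cP+dQ) = e_{67}(P,Q)^(ad-bc); with (a,b,c,d)=(13,35,40,34) this gives the det-67 law.
So e_{67}(P,Q) = e_{67}(P',Q')^{10}, since 47*10 = 1 mod 67.
Double-and-add over 1000011: 7-1 doublings, 3-1 additions; each step l_{T,T}/v_{2T} or l_{T,P'}/v at Q'+S for random S.
e_{67}(P',Q') = 139165872020150 + 98815271522387*t.
Raise to 10: e(P,Q) = 109177695378679 + 18637657959941*t in mu_{67}.

109177695378679 + 18637657959941*t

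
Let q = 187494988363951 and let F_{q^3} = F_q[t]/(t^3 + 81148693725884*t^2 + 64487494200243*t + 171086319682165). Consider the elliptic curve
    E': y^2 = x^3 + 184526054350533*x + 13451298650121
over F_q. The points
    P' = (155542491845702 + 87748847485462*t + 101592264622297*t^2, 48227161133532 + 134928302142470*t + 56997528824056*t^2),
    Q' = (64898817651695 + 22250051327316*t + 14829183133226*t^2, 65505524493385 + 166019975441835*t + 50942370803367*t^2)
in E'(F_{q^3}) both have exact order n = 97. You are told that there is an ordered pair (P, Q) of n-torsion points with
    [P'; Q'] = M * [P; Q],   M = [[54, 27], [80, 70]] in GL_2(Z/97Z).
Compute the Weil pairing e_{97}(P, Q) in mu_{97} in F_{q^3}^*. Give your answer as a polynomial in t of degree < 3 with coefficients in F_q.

36053703919571 + 127182765231491*t + 47296980012972*t^2

Alternating bilinearity on E[97] (values in mu_{97} in F_{187494988363951^3}) gives e(P',Q') = e(P,Q)^det(M).
Inverting 68 mod 97: 10. Thus e_{97}(P,Q) = e(P',Q')^{10}.
7-bit Miller (1100001) on E'/F_{187494988363951} with a'=184526054350533, b'=13451298650121: accumulate tangent/chord ratios at Q'+S and P'+S'.
The quotient is 168496411407438 + 143656980349861*t + 187180426244327*t^2.
(168496411407438 + 143656980349861*t + 187180426244327*t^2)^{10} mod (187494988363951,f) = 36053703919571 + 127182765231491*t + 47296980012972*t^2.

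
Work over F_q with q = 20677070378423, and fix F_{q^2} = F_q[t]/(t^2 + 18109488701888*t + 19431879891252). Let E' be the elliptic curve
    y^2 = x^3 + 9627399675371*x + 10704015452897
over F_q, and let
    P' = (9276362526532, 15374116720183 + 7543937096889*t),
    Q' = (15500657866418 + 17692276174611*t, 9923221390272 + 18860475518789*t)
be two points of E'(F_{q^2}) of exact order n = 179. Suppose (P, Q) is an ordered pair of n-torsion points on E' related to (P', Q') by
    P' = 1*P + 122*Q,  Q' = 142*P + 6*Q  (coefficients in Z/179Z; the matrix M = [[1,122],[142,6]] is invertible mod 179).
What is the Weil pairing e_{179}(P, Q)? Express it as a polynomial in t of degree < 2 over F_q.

e_{179} is bilinear + alternating on E[179], so e_{179}(1*P + 122*Q, 142*P + 6*Q) = e_{179}(P,Q)^(1*6-122*142).
det(M) mod 179 = 45; its inverse in (Z/179)^* is 4 (check: 45*4 mod 179 = 1).
8-bit Miller (10110011) on E'/F_{20677070378423} with a'=9627399675371, b'=10704015452897: accumulate tangent/chord ratios at Q'+S and P'+S'.
Miller gives e_{179}(P',Q') = 18033625196477 + 3044018224379*t in F_{20677070378423^2}.
(18033625196477 + 3044018224379*t)^{4} mod (20677070378423,f) = 13291207643613 + 7988112024520*t.

13291207643613 + 7988112024520*t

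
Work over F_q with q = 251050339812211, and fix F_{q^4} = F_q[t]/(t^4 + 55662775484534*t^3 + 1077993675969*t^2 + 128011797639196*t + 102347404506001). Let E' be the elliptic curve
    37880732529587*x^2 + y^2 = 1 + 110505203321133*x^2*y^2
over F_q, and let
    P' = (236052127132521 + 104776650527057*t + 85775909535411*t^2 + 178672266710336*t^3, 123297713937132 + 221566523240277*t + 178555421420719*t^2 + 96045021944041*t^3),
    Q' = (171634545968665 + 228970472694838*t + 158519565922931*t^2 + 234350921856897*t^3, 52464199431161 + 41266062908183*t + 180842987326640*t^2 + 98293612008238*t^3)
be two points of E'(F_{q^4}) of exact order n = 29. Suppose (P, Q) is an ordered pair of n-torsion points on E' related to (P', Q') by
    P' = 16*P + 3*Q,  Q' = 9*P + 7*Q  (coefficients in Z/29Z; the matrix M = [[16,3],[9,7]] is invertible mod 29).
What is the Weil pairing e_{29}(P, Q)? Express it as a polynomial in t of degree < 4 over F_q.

89543234952895 + 221486429395694*t + 140454826153624*t^2 + 133598167042656*t^3

e_{29} is bilinear + alternating on E[29], so e_{29}(16*P + 3*Q, 9*P + 7*Q) = e_{29}(P,Q)^(16*7-3*9).
det(M) mod 29 = 27; its inverse in (Z/29)^* is 14 (check: 27*14 mod 29 = 1).
Edwards a_E,d_E -> Montgomery A=144460239647995,B=148927779215509 -> Weierstrass 119286508384918,36836988835062 via alpha=192097882516594,beta=107369052208219.
Miller loop for e_{29} over F_{251050339812211^4}: bits of 29 = 11101; 4 double steps + 3 add steps, l/v at each.
Miller gives e_{29}(P',Q') = 91393884245247 + 146200544929309*t + 190557791580680*t^2 + 150600639681459*t^3 in F_{251050339812211^4}.
Finally e_{29}(P,Q) = 89543234952895 + 221486429395694*t + 140454826153624*t^2 + 133598167042656*t^3.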